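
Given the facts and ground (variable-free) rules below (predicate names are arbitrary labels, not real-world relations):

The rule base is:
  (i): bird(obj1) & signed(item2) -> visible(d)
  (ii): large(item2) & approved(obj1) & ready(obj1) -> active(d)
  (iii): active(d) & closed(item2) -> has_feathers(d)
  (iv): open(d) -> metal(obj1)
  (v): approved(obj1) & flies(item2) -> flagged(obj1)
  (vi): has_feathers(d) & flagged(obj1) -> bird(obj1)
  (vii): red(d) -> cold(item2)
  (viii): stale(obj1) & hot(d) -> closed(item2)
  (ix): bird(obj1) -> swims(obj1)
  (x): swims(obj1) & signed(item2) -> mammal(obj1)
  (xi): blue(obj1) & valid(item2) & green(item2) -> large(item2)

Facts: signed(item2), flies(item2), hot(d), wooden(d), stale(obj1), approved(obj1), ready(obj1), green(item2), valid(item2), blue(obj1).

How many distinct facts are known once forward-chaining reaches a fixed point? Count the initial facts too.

19

[1] (v) [approved(obj1) & flies(item2) -> flagged(obj1)]; (viii) [stale(obj1) & hot(d) -> closed(item2)]; (xi) [blue(obj1) & valid(item2) & green(item2) -> large(item2)]. ⇒ new: flagged(obj1), closed(item2), large(item2).
[2] (ii) [large(item2) & approved(obj1) & ready(obj1) -> active(d)]. ⇒ new: active(d).
[3] (iii) [active(d) & closed(item2) -> has_feathers(d)]. ⇒ new: has_feathers(d).
[4] (vi) [has_feathers(d) & flagged(obj1) -> bird(obj1)]. ⇒ new: bird(obj1).
[5] (i) [bird(obj1) & signed(item2) -> visible(d)]; (ix) [bird(obj1) -> swims(obj1)]. ⇒ new: visible(d), swims(obj1).
[6] (x) [swims(obj1) & signed(item2) -> mammal(obj1)]. ⇒ new: mammal(obj1).
Closure: {active(d), approved(obj1), bird(obj1), blue(obj1), closed(item2), flagged(obj1), flies(item2), green(item2), has_feathers(d), hot(d), large(item2), mammal(obj1), ready(obj1), signed(item2), stale(obj1), swims(obj1), valid(item2), visible(d), wooden(d)} — 19 facts.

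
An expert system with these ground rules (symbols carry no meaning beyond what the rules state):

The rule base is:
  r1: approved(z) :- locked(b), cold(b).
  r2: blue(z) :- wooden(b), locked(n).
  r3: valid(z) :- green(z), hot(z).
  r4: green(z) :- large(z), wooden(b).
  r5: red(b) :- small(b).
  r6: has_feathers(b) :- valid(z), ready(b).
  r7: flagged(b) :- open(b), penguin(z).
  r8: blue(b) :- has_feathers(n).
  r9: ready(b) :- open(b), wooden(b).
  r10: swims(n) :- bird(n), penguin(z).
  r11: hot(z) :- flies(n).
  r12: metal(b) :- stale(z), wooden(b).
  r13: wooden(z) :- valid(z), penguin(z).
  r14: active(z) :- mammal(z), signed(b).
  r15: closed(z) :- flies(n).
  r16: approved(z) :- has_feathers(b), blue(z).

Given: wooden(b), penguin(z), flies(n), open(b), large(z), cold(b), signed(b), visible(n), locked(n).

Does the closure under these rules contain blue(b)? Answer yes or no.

Round 1 fires r2, r4, r7, r9, r11, r15, giving blue(z), green(z), flagged(b), ready(b), hot(z), closed(z).
Round 2 fires r3, giving valid(z).
Round 3 fires r6, r13, giving has_feathers(b), wooden(z).
Round 4 fires r16, giving approved(z).
Fixed point reached. blue(b) is concluded only by r8; r8 needs has_feathers(n) (never derived).

no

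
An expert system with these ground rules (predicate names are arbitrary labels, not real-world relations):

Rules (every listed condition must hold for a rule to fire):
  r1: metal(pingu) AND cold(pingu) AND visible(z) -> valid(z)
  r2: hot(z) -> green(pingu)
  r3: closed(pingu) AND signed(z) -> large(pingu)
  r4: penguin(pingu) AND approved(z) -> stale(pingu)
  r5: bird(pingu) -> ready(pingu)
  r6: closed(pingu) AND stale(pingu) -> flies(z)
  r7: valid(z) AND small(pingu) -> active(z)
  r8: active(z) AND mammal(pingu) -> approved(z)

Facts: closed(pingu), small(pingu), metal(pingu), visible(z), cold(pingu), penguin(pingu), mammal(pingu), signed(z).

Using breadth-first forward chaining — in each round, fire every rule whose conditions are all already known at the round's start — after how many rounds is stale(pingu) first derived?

Round 1: r1 [metal(pingu) AND cold(pingu) AND visible(z) -> valid(z)]; r3 [closed(pingu) AND signed(z) -> large(pingu)]. New: valid(z), large(pingu).
Round 2: r7 [valid(z) AND small(pingu) -> active(z)]. New: active(z).
Round 3: r8 [active(z) AND mammal(pingu) -> approved(z)]. New: approved(z).
Round 4: r4 [penguin(pingu) AND approved(z) -> stale(pingu)]. New: stale(pingu).
stale(pingu) first appears in round 4.

4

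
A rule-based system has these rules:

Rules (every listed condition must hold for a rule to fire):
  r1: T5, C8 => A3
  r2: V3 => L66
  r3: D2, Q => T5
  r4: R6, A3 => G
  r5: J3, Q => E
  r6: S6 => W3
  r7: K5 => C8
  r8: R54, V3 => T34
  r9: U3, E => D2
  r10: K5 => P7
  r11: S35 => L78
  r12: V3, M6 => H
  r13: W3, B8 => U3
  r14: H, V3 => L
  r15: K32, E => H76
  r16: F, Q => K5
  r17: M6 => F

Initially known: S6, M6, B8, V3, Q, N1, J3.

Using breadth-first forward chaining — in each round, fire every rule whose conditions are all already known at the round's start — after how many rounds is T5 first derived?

Round 1 fires r2, r5, r6, r12, r17, giving L66, E, W3, H, F.
Round 2 fires r13, r14, r16, giving U3, L, K5.
Round 3 fires r7, r9, r10, giving C8, D2, P7.
Round 4 fires r3, giving T5.
T5 first appears in round 4.

4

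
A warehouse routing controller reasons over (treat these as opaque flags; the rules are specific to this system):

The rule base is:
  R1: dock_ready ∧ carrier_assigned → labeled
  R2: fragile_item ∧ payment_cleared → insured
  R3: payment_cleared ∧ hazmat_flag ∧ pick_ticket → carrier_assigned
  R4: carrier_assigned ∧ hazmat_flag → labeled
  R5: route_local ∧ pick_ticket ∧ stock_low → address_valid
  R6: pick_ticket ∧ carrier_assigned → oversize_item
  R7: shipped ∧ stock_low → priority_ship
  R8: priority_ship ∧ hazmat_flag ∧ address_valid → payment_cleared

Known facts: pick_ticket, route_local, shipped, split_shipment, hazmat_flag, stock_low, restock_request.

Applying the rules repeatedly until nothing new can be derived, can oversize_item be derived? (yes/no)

yes

Round 1 — R5, R7, derive address_valid, priority_ship.
Round 2 — R8, derive payment_cleared.
Round 3 — R3, derive carrier_assigned.
Round 4 — R4, R6, derive labeled, oversize_item.
oversize_item appears in round 4, so it is derivable.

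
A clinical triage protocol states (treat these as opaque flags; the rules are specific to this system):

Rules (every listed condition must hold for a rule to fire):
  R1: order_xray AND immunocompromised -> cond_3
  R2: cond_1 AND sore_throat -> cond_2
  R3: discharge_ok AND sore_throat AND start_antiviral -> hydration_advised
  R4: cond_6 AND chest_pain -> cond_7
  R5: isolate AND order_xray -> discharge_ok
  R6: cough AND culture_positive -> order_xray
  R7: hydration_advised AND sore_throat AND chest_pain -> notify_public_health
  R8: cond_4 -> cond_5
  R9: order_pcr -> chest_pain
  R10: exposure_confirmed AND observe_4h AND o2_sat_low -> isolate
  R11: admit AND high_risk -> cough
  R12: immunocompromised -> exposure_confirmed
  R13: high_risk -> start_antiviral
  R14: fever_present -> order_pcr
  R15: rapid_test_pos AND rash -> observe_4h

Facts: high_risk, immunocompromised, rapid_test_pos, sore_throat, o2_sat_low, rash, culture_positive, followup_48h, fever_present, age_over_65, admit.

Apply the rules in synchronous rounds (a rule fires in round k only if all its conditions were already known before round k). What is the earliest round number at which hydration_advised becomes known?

Round 1: R11 [admit AND high_risk -> cough]; R12 [immunocompromised -> exposure_confirmed]; R13 [high_risk -> start_antiviral]; R14 [fever_present -> order_pcr]; R15 [rapid_test_pos AND rash -> observe_4h]. Adds cough, exposure_confirmed, start_antiviral, order_pcr, observe_4h.
Round 2: R6 [cough AND culture_positive -> order_xray]; R9 [order_pcr -> chest_pain]; R10 [exposure_confirmed AND observe_4h AND o2_sat_low -> isolate]. Adds order_xray, chest_pain, isolate.
Round 3: R1 [order_xray AND immunocompromised -> cond_3]; R5 [isolate AND order_xray -> discharge_ok]. Adds cond_3, discharge_ok.
Round 4: R3 [discharge_ok AND sore_throat AND start_antiviral -> hydration_advised]. Adds hydration_advised.
hydration_advised first appears in round 4.

4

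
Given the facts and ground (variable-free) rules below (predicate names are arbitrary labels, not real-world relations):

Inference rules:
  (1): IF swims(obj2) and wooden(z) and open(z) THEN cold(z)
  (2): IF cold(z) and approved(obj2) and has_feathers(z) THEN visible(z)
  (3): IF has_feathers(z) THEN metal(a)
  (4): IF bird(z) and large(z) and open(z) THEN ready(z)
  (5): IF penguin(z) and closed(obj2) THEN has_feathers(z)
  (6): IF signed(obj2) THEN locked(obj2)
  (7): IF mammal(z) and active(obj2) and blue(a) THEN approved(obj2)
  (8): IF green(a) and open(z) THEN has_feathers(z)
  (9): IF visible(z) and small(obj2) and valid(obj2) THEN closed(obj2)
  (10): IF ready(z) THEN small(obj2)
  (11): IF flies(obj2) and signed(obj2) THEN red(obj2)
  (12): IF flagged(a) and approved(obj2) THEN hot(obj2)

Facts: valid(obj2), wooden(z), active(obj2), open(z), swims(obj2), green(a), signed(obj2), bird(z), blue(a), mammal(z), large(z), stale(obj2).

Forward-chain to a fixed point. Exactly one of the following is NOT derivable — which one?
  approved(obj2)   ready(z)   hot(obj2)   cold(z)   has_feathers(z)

Round 1 fires (1), (4), (6), (7), (8), giving cold(z), ready(z), locked(obj2), approved(obj2), has_feathers(z).
Round 2 fires (2), (3), (10), giving visible(z), metal(a), small(obj2).
Round 3 fires (9), giving closed(obj2).
Derived: has_feathers(z) (round 1), ready(z) (round 1), approved(obj2) (round 1), cold(z) (round 1). hot(obj2) never appears in any round.

hot(obj2)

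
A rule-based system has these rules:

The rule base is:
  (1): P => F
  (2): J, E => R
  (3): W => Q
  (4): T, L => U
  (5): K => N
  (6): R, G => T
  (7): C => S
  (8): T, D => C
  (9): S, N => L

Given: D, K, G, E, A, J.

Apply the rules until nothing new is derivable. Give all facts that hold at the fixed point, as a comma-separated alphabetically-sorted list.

A, C, D, E, G, J, K, L, N, R, S, T, U

Round 1: (2) [J, E => R]; (5) [K => N]. New: R, N.
Round 2: (6) [R, G => T]. New: T.
Round 3: (8) [T, D => C]. New: C.
Round 4: (7) [C => S]. New: S.
Round 5: (9) [S, N => L]. New: L.
Round 6: (4) [T, L => U]. New: U.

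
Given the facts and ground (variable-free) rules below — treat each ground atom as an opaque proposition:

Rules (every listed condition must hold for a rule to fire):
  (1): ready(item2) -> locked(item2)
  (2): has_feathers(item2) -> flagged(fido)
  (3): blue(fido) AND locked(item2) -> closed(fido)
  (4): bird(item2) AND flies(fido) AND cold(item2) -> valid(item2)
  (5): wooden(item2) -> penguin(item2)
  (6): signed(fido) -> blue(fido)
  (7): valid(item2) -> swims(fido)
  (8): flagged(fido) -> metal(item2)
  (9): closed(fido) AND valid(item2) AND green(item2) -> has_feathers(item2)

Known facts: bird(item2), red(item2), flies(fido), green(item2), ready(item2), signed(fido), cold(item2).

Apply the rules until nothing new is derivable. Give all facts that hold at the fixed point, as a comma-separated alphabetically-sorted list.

Round 1 — (1), (4), (6), derive locked(item2), valid(item2), blue(fido).
Round 2 — (3), (7), derive closed(fido), swims(fido).
Round 3 — (9), derive has_feathers(item2).
Round 4 — (2), derive flagged(fido).
Round 5 — (8), derive metal(item2).

bird(item2), blue(fido), closed(fido), cold(item2), flagged(fido), flies(fido), green(item2), has_feathers(item2), locked(item2), metal(item2), ready(item2), red(item2), signed(fido), swims(fido), valid(item2)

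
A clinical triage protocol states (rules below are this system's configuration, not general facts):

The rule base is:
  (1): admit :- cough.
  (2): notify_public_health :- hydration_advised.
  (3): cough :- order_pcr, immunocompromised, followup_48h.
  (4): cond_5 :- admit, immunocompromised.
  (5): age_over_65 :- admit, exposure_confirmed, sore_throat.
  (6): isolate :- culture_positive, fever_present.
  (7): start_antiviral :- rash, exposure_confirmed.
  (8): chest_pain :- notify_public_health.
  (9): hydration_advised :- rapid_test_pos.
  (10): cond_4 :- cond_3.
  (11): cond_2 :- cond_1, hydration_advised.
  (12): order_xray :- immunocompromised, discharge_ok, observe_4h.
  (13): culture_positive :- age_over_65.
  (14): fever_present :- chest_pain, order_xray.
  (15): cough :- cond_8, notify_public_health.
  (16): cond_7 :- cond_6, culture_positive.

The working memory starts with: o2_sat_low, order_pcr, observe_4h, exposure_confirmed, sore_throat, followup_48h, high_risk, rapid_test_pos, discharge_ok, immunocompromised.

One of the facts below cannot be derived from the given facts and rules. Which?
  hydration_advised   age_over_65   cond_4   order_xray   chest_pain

Round 1: (3) [cough :- order_pcr, immunocompromised, followup_48h.]; (9) [hydration_advised :- rapid_test_pos.]; (12) [order_xray :- immunocompromised, discharge_ok, observe_4h.]. Adds cough, hydration_advised, order_xray.
Round 2: (1) [admit :- cough.]; (2) [notify_public_health :- hydration_advised.]. Adds admit, notify_public_health.
Round 3: (4) [cond_5 :- admit, immunocompromised.]; (5) [age_over_65 :- admit, exposure_confirmed, sore_throat.]; (8) [chest_pain :- notify_public_health.]. Adds cond_5, age_over_65, chest_pain.
Round 4: (13) [culture_positive :- age_over_65.]; (14) [fever_present :- chest_pain, order_xray.]. Adds culture_positive, fever_present.
Round 5: (6) [isolate :- culture_positive, fever_present.]. Adds isolate.
Derived: age_over_65 (round 3), hydration_advised (round 1), order_xray (round 1), chest_pain (round 3). cond_4 never appears in any round.

cond_4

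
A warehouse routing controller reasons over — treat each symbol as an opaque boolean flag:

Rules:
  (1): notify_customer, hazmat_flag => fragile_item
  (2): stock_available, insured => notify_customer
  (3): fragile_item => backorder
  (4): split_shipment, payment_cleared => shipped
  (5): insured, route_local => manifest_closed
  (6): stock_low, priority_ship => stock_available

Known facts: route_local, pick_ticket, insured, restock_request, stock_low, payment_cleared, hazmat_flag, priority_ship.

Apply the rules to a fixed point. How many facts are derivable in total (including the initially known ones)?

13

Round 1: (5) [insured, route_local => manifest_closed]; (6) [stock_low, priority_ship => stock_available]. New: manifest_closed, stock_available.
Round 2: (2) [stock_available, insured => notify_customer]. New: notify_customer.
Round 3: (1) [notify_customer, hazmat_flag => fragile_item]. New: fragile_item.
Round 4: (3) [fragile_item => backorder]. New: backorder.
Closure: {backorder, fragile_item, hazmat_flag, insured, manifest_closed, notify_customer, payment_cleared, pick_ticket, priority_ship, restock_request, route_local, stock_available, stock_low} — 13 facts.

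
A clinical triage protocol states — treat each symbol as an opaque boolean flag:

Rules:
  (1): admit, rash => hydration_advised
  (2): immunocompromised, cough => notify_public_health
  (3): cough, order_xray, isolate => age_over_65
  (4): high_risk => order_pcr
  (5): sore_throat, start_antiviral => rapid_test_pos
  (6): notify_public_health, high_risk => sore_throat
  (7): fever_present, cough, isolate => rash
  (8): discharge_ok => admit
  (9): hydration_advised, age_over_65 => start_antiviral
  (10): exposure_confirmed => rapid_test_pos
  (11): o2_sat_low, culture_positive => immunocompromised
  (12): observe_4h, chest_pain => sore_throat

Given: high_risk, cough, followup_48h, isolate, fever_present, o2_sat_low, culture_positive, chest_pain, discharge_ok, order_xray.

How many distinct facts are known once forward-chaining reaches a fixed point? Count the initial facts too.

Round 1 fires (3), (4), (7), (8), (11), giving age_over_65, order_pcr, rash, admit, immunocompromised.
Round 2 fires (1), (2), giving hydration_advised, notify_public_health.
Round 3 fires (6), (9), giving sore_throat, start_antiviral.
Round 4 fires (5), giving rapid_test_pos.
Closure: {admit, age_over_65, chest_pain, cough, culture_positive, discharge_ok, fever_present, followup_48h, high_risk, hydration_advised, immunocompromised, isolate, notify_public_health, o2_sat_low, order_pcr, order_xray, rapid_test_pos, rash, sore_throat, start_antiviral} — 20 facts.

20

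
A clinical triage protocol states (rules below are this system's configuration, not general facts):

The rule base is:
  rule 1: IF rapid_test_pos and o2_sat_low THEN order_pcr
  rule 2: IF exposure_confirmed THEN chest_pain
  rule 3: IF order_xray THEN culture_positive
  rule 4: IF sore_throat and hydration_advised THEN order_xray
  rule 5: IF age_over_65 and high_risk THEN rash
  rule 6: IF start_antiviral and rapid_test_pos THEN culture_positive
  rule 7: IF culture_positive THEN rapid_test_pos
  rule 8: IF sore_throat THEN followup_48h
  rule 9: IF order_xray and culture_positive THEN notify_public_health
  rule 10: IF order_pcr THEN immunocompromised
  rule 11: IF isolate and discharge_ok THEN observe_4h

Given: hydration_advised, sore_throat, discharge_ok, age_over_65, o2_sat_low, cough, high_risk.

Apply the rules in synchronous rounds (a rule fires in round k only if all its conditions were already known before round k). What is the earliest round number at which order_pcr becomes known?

4

Round 1: rule 4 [IF sore_throat and hydration_advised THEN order_xray]; rule 5 [IF age_over_65 and high_risk THEN rash]; rule 8 [IF sore_throat THEN followup_48h]. Adds order_xray, rash, followup_48h.
Round 2: rule 3 [IF order_xray THEN culture_positive]. Adds culture_positive.
Round 3: rule 7 [IF culture_positive THEN rapid_test_pos]; rule 9 [IF order_xray and culture_positive THEN notify_public_health]. Adds rapid_test_pos, notify_public_health.
Round 4: rule 1 [IF rapid_test_pos and o2_sat_low THEN order_pcr]. Adds order_pcr.
order_pcr first appears in round 4.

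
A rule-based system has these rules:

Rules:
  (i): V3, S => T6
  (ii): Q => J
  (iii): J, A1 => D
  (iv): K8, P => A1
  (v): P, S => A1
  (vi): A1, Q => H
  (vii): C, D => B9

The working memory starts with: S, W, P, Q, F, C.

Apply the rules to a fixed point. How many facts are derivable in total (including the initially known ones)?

11

[1] (ii) [Q => J]; (v) [P, S => A1]. ⇒ new: J, A1.
[2] (iii) [J, A1 => D]; (vi) [A1, Q => H]. ⇒ new: D, H.
[3] (vii) [C, D => B9]. ⇒ new: B9.
Closure: {A1, B9, C, D, F, H, J, P, Q, S, W} — 11 facts.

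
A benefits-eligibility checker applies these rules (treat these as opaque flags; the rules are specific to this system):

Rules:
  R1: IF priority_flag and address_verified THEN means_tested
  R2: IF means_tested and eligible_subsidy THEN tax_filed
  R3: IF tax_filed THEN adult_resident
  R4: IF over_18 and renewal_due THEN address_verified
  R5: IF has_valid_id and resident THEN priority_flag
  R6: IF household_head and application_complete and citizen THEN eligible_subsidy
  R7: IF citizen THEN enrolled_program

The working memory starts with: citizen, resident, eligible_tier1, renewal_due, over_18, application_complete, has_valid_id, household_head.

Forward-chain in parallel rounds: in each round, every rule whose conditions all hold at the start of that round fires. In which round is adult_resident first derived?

Round 1: R4 [IF over_18 and renewal_due THEN address_verified]; R5 [IF has_valid_id and resident THEN priority_flag]; R6 [IF household_head and application_complete and citizen THEN eligible_subsidy]; R7 [IF citizen THEN enrolled_program]. Adds address_verified, priority_flag, eligible_subsidy, enrolled_program.
Round 2: R1 [IF priority_flag and address_verified THEN means_tested]. Adds means_tested.
Round 3: R2 [IF means_tested and eligible_subsidy THEN tax_filed]. Adds tax_filed.
Round 4: R3 [IF tax_filed THEN adult_resident]. Adds adult_resident.
adult_resident first appears in round 4.

4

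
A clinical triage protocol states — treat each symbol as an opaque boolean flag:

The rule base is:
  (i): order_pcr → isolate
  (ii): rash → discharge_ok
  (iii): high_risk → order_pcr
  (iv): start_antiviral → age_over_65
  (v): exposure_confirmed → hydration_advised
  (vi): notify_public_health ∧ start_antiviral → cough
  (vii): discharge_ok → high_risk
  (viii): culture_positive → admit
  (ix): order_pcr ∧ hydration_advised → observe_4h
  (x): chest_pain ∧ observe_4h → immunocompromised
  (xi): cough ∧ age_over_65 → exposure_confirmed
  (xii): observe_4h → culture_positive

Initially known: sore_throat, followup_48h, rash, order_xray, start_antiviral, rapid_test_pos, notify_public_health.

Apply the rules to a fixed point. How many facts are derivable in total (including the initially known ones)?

Round 1: (ii) [rash → discharge_ok]; (iv) [start_antiviral → age_over_65]; (vi) [notify_public_health ∧ start_antiviral → cough]. Adds discharge_ok, age_over_65, cough.
Round 2: (vii) [discharge_ok → high_risk]; (xi) [cough ∧ age_over_65 → exposure_confirmed]. Adds high_risk, exposure_confirmed.
Round 3: (iii) [high_risk → order_pcr]; (v) [exposure_confirmed → hydration_advised]. Adds order_pcr, hydration_advised.
Round 4: (i) [order_pcr → isolate]; (ix) [order_pcr ∧ hydration_advised → observe_4h]. Adds isolate, observe_4h.
Round 5: (xii) [observe_4h → culture_positive]. Adds culture_positive.
Round 6: (viii) [culture_positive → admit]. Adds admit.
Closure: {admit, age_over_65, cough, culture_positive, discharge_ok, exposure_confirmed, followup_48h, high_risk, hydration_advised, isolate, notify_public_health, observe_4h, order_pcr, order_xray, rapid_test_pos, rash, sore_throat, start_antiviral} — 18 facts.

18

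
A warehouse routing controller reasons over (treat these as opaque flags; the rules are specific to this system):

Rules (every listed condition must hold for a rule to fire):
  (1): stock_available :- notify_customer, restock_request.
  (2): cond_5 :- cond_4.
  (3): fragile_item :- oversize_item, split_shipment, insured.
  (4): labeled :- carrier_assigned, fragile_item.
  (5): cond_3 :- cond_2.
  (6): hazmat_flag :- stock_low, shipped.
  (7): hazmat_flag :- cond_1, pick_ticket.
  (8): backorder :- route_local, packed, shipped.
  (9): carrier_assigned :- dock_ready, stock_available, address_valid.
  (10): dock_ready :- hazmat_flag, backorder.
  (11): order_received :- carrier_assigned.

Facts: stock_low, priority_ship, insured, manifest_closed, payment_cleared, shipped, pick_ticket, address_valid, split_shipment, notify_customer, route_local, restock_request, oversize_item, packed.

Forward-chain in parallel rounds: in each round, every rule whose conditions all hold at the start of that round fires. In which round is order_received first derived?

4

Round 1 — (1), (3), (6), (8), derive stock_available, fragile_item, hazmat_flag, backorder.
Round 2 — (10), derive dock_ready.
Round 3 — (9), derive carrier_assigned.
Round 4 — (4), (11), derive labeled, order_received.
order_received first appears in round 4.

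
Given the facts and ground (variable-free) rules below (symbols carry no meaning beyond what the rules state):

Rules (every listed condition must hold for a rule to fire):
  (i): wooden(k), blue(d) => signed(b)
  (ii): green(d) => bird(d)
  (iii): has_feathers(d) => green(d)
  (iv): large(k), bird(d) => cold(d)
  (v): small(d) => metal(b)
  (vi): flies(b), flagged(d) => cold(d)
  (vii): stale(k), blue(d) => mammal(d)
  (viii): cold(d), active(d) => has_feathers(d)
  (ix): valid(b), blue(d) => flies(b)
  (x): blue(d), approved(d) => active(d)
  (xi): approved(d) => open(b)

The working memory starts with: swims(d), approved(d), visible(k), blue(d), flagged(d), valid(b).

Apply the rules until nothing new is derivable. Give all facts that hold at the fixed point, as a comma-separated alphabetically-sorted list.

active(d), approved(d), bird(d), blue(d), cold(d), flagged(d), flies(b), green(d), has_feathers(d), open(b), swims(d), valid(b), visible(k)

Round 1 fires (ix), (x), (xi), giving flies(b), active(d), open(b).
Round 2 fires (vi), giving cold(d).
Round 3 fires (viii), giving has_feathers(d).
Round 4 fires (iii), giving green(d).
Round 5 fires (ii), giving bird(d).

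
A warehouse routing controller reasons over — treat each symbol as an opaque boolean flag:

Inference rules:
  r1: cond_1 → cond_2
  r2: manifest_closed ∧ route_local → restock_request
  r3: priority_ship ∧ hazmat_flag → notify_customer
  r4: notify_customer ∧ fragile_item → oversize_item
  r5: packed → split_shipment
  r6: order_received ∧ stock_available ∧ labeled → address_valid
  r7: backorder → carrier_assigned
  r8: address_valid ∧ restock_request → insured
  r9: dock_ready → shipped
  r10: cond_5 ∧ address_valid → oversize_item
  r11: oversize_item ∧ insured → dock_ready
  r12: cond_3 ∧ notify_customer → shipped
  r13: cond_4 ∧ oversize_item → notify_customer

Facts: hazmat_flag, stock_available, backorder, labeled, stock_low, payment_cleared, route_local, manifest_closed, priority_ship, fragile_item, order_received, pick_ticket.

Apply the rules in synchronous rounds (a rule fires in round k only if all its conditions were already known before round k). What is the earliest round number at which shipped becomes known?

4

Round 1 — r2, r3, r6, r7, derive restock_request, notify_customer, address_valid, carrier_assigned.
Round 2 — r4, r8, derive oversize_item, insured.
Round 3 — r11, derive dock_ready.
Round 4 — r9, derive shipped.
shipped first appears in round 4.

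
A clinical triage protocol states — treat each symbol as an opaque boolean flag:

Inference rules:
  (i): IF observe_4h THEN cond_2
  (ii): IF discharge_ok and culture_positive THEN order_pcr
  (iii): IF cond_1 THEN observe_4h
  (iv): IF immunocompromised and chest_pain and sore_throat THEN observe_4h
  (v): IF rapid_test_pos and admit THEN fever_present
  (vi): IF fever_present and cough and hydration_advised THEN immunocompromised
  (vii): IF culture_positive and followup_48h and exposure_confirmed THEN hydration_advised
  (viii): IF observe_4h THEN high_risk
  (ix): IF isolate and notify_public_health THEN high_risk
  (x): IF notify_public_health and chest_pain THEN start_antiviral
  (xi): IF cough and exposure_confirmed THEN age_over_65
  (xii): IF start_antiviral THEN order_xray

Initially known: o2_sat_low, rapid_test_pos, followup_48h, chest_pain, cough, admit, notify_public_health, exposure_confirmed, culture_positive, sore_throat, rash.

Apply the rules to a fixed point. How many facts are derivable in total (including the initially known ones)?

20

Round 1 — (v), (vii), (x), (xi), derive fever_present, hydration_advised, start_antiviral, age_over_65.
Round 2 — (vi), (xii), derive immunocompromised, order_xray.
Round 3 — (iv), derive observe_4h.
Round 4 — (i), (viii), derive cond_2, high_risk.
Closure: {admit, age_over_65, chest_pain, cond_2, cough, culture_positive, exposure_confirmed, fever_present, followup_48h, high_risk, hydration_advised, immunocompromised, notify_public_health, o2_sat_low, observe_4h, order_xray, rapid_test_pos, rash, sore_throat, start_antiviral} — 20 facts.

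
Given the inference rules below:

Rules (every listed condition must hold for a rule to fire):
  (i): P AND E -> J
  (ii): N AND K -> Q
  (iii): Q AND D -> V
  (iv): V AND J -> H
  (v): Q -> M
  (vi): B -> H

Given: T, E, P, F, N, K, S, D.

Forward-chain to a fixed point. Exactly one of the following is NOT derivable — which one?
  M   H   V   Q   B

B

Round 1 fires (i), (ii), giving J, Q.
Round 2 fires (iii), (v), giving V, M.
Round 3 fires (iv), giving H.
Derived: M (round 2), H (round 3), V (round 2), Q (round 1). B never appears in any round.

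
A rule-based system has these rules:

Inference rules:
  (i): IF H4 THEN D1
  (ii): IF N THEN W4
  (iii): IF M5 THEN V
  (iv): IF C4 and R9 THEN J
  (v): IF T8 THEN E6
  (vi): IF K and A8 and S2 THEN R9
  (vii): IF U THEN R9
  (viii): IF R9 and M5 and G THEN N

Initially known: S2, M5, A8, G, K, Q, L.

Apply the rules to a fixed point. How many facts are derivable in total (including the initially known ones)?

11

Round 1 fires (iii), (vi), giving V, R9.
Round 2 fires (viii), giving N.
Round 3 fires (ii), giving W4.
Closure: {A8, G, K, L, M5, N, Q, R9, S2, V, W4} — 11 facts.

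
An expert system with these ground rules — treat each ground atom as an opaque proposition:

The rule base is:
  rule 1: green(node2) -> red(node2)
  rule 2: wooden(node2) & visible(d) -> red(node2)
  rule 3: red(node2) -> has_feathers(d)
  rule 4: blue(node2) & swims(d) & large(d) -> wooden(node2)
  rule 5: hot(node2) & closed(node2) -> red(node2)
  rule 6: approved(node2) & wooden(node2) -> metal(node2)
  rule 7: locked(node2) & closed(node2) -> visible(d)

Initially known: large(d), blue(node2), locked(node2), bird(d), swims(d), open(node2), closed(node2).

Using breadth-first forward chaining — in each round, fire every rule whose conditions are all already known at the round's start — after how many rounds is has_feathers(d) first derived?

3

Round 1: rule 4 [blue(node2) & swims(d) & large(d) -> wooden(node2)]; rule 7 [locked(node2) & closed(node2) -> visible(d)]. Adds wooden(node2), visible(d).
Round 2: rule 2 [wooden(node2) & visible(d) -> red(node2)]. Adds red(node2).
Round 3: rule 3 [red(node2) -> has_feathers(d)]. Adds has_feathers(d).
has_feathers(d) first appears in round 3.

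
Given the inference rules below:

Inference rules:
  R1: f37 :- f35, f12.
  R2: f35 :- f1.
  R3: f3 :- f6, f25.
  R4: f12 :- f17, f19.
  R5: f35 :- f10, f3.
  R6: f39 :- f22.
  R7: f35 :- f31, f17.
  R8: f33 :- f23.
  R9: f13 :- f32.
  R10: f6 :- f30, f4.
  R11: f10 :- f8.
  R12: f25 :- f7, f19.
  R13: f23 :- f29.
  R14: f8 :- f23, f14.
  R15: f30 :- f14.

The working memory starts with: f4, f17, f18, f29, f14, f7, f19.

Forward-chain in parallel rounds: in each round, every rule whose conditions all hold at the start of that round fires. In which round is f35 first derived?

4

Round 1: R4 [f12 :- f17, f19.]; R12 [f25 :- f7, f19.]; R13 [f23 :- f29.]; R15 [f30 :- f14.]. New: f12, f25, f23, f30.
Round 2: R8 [f33 :- f23.]; R10 [f6 :- f30, f4.]; R14 [f8 :- f23, f14.]. New: f33, f6, f8.
Round 3: R3 [f3 :- f6, f25.]; R11 [f10 :- f8.]. New: f3, f10.
Round 4: R5 [f35 :- f10, f3.]. New: f35.
f35 first appears in round 4.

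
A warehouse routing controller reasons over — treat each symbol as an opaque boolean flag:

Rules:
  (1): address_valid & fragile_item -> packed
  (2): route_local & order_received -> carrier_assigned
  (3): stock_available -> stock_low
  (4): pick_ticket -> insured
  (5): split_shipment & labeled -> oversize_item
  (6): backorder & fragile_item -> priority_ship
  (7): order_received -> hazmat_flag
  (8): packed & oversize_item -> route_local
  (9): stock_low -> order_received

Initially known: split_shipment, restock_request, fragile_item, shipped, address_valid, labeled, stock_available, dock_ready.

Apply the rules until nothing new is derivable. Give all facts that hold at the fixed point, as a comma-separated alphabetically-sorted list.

address_valid, carrier_assigned, dock_ready, fragile_item, hazmat_flag, labeled, order_received, oversize_item, packed, restock_request, route_local, shipped, split_shipment, stock_available, stock_low

Round 1: (1) [address_valid & fragile_item -> packed]; (3) [stock_available -> stock_low]; (5) [split_shipment & labeled -> oversize_item]. New: packed, stock_low, oversize_item.
Round 2: (8) [packed & oversize_item -> route_local]; (9) [stock_low -> order_received]. New: route_local, order_received.
Round 3: (2) [route_local & order_received -> carrier_assigned]; (7) [order_received -> hazmat_flag]. New: carrier_assigned, hazmat_flag.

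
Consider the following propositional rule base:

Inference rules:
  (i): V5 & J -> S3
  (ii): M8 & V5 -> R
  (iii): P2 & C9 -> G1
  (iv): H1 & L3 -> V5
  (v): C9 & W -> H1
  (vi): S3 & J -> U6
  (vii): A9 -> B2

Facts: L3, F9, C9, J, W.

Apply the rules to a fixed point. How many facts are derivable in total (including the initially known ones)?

9

Round 1 fires (v), giving H1.
Round 2 fires (iv), giving V5.
Round 3 fires (i), giving S3.
Round 4 fires (vi), giving U6.
Closure: {C9, F9, H1, J, L3, S3, U6, V5, W} — 9 facts.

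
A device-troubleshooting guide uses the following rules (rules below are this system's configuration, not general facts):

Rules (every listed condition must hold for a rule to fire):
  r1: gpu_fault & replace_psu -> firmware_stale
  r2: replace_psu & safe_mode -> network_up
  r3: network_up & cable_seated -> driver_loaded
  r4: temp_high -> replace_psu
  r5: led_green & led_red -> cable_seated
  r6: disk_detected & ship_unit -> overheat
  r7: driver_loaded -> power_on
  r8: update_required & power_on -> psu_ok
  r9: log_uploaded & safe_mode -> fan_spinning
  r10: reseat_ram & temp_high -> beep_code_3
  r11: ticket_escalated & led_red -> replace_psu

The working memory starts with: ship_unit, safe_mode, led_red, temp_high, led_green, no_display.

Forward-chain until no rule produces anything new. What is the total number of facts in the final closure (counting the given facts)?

11

Round 1 — r4, r5, derive replace_psu, cable_seated.
Round 2 — r2, derive network_up.
Round 3 — r3, derive driver_loaded.
Round 4 — r7, derive power_on.
Closure: {cable_seated, driver_loaded, led_green, led_red, network_up, no_display, power_on, replace_psu, safe_mode, ship_unit, temp_high} — 11 facts.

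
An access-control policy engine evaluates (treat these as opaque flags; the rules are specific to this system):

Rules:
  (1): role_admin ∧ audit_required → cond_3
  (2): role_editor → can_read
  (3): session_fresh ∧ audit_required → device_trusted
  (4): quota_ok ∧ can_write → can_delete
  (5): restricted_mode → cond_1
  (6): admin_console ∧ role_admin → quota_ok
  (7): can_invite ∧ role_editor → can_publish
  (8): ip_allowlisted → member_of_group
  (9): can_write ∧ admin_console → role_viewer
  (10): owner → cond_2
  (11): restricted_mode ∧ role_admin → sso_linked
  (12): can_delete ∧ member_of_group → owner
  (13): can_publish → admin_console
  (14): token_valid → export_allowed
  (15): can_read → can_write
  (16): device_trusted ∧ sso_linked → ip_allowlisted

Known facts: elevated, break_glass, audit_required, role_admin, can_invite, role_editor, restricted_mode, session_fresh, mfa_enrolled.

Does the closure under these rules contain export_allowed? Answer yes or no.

Round 1 — (1), (2), (3), (5), (7), (11), derive cond_3, can_read, device_trusted, cond_1, can_publish, sso_linked.
Round 2 — (13), (15), (16), derive admin_console, can_write, ip_allowlisted.
Round 3 — (6), (8), (9), derive quota_ok, member_of_group, role_viewer.
Round 4 — (4), derive can_delete.
Round 5 — (12), derive owner.
Round 6 — (10), derive cond_2.
Fixed point reached. export_allowed is concluded only by (14); (14) needs token_valid (never derived).

no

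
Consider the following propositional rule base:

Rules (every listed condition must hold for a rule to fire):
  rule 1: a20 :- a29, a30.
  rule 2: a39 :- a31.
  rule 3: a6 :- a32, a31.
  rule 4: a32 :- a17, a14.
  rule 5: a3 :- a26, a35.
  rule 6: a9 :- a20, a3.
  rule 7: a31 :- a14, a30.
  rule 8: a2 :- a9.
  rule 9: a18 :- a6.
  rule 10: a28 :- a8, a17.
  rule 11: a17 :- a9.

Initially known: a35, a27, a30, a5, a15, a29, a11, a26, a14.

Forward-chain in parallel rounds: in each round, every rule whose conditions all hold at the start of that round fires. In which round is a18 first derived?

[1] rule 1 [a20 :- a29, a30.]; rule 5 [a3 :- a26, a35.]; rule 7 [a31 :- a14, a30.]. ⇒ new: a20, a3, a31.
[2] rule 2 [a39 :- a31.]; rule 6 [a9 :- a20, a3.]. ⇒ new: a39, a9.
[3] rule 8 [a2 :- a9.]; rule 11 [a17 :- a9.]. ⇒ new: a2, a17.
[4] rule 4 [a32 :- a17, a14.]. ⇒ new: a32.
[5] rule 3 [a6 :- a32, a31.]. ⇒ new: a6.
[6] rule 9 [a18 :- a6.]. ⇒ new: a18.
a18 first appears in round 6.

6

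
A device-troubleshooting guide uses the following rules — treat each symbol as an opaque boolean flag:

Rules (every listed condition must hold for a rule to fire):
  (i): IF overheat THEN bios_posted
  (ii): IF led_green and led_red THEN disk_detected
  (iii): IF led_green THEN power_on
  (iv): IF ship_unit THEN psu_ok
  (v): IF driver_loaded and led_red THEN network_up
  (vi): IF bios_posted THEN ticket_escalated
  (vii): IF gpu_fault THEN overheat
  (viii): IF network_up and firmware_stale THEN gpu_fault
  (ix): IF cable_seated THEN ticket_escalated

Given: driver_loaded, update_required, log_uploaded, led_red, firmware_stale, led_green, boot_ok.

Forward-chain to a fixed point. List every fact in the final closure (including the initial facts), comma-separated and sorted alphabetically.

Round 1: (ii) [IF led_green and led_red THEN disk_detected]; (iii) [IF led_green THEN power_on]; (v) [IF driver_loaded and led_red THEN network_up]. Adds disk_detected, power_on, network_up.
Round 2: (viii) [IF network_up and firmware_stale THEN gpu_fault]. Adds gpu_fault.
Round 3: (vii) [IF gpu_fault THEN overheat]. Adds overheat.
Round 4: (i) [IF overheat THEN bios_posted]. Adds bios_posted.
Round 5: (vi) [IF bios_posted THEN ticket_escalated]. Adds ticket_escalated.

bios_posted, boot_ok, disk_detected, driver_loaded, firmware_stale, gpu_fault, led_green, led_red, log_uploaded, network_up, overheat, power_on, ticket_escalated, update_required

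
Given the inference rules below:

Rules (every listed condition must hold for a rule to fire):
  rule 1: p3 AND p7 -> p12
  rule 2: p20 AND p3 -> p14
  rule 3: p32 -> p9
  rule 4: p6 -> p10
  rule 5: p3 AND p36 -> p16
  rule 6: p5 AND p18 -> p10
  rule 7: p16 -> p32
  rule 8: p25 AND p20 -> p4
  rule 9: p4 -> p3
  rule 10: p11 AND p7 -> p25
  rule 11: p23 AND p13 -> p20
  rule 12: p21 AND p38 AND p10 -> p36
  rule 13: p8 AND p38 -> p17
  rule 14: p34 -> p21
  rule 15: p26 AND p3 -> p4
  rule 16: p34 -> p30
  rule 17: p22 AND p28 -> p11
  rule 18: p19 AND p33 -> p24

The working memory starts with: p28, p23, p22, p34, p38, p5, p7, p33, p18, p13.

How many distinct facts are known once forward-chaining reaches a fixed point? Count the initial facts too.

24

Round 1 fires rule 6, rule 11, rule 14, rule 16, rule 17, giving p10, p20, p21, p30, p11.
Round 2 fires rule 10, rule 12, giving p25, p36.
Round 3 fires rule 8, giving p4.
Round 4 fires rule 9, giving p3.
Round 5 fires rule 1, rule 2, rule 5, giving p12, p14, p16.
Round 6 fires rule 7, giving p32.
Round 7 fires rule 3, giving p9.
Closure: {p10, p11, p12, p13, p14, p16, p18, p20, p21, p22, p23, p25, p28, p3, p30, p32, p33, p34, p36, p38, p4, p5, p7, p9} — 24 facts.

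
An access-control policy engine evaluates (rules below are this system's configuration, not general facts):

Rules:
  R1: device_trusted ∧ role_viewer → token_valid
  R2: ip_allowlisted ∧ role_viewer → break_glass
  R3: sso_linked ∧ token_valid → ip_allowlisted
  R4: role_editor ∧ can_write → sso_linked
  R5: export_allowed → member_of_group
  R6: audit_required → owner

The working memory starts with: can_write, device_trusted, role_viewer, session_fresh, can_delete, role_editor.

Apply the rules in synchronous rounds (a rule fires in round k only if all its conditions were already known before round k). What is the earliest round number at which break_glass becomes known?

Round 1 fires R1, R4, giving token_valid, sso_linked.
Round 2 fires R3, giving ip_allowlisted.
Round 3 fires R2, giving break_glass.
break_glass first appears in round 3.

3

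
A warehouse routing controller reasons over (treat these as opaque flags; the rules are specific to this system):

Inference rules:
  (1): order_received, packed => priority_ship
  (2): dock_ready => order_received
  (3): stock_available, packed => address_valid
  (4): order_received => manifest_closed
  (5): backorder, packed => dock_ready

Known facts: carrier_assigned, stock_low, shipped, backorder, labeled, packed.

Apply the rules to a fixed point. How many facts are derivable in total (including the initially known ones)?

Round 1 — (5), derive dock_ready.
Round 2 — (2), derive order_received.
Round 3 — (1), (4), derive priority_ship, manifest_closed.
Closure: {backorder, carrier_assigned, dock_ready, labeled, manifest_closed, order_received, packed, priority_ship, shipped, stock_low} — 10 facts.

10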